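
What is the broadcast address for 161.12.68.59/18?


Network: 161.12.64.0/18
Host bits = 14
Set all host bits to 1:
Broadcast: 161.12.127.255


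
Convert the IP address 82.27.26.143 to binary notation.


82 = 01010010
27 = 00011011
26 = 00011010
143 = 10001111
Binary: 01010010.00011011.00011010.10001111


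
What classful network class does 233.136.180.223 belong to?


First octet: 233
Binary: 11101001
1110xxxx -> Class D (224-239)
Class D (multicast), default mask N/A


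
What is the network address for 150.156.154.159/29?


IP:   10010110.10011100.10011010.10011111
Mask: 11111111.11111111.11111111.11111000
AND operation:
Net:  10010110.10011100.10011010.10011000
Network: 150.156.154.152/29


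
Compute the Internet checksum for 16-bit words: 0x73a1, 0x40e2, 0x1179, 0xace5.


Sum all words (with carry folding):
+ 0x73a1 = 0x73a1
+ 0x40e2 = 0xb483
+ 0x1179 = 0xc5fc
+ 0xace5 = 0x72e2
One's complement: ~0x72e2
Checksum = 0x8d1d


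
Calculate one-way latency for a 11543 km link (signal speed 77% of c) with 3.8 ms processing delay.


Speed = 0.77 * 3e5 km/s = 231000 km/s
Propagation delay = 11543 / 231000 = 0.05 s = 49.9697 ms
Processing delay = 3.8 ms
Total one-way latency = 53.7697 ms


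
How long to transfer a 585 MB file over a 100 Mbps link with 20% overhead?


Effective throughput = 100 * (1 - 20/100) = 80 Mbps
File size in Mb = 585 * 8 = 4680 Mb
Time = 4680 / 80
Time = 58.5 seconds


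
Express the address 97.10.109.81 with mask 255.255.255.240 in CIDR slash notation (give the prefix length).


Binary: 11111111.11111111.11111111.11110000
Count leading 1s
Prefix: /28


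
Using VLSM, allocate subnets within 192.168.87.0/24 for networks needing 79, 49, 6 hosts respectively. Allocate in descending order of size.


79 hosts -> /25 (126 usable): 192.168.87.0/25
49 hosts -> /26 (62 usable): 192.168.87.128/26
6 hosts -> /29 (6 usable): 192.168.87.192/29
Allocation: 192.168.87.0/25 (79 hosts, 126 usable); 192.168.87.128/26 (49 hosts, 62 usable); 192.168.87.192/29 (6 hosts, 6 usable)


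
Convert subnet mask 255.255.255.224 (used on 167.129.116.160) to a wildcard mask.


Subnet mask: 255.255.255.224
Wildcard = 255.255.255.255 - subnet mask
255 - 255 = 0
255 - 255 = 0
255 - 255 = 0
255 - 224 = 31
Wildcard: 0.0.0.31


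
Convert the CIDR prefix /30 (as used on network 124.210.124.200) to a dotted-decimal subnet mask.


/30 means 30 network bits, 2 host bits
Binary: 11111111111111111111111111111100
Mask: 255.255.255.252


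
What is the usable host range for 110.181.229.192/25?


Network: 110.181.229.128
Broadcast: 110.181.229.255
First usable = network + 1
Last usable = broadcast - 1
Range: 110.181.229.129 to 110.181.229.254


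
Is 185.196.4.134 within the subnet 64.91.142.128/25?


Subnet network: 64.91.142.128
Test IP AND mask: 185.196.4.128
No, 185.196.4.134 is not in 64.91.142.128/25


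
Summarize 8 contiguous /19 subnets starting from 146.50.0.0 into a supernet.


Original prefix: /19
Number of subnets: 8 = 2^3
New prefix = 19 - 3 = 16
Supernet: 146.50.0.0/16


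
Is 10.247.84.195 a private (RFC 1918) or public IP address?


RFC 1918 private ranges:
  10.0.0.0/8 (10.0.0.0 - 10.255.255.255)
  172.16.0.0/12 (172.16.0.0 - 172.31.255.255)
  192.168.0.0/16 (192.168.0.0 - 192.168.255.255)
Private (in 10.0.0.0/8)


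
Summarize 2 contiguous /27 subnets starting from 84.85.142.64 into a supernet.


Original prefix: /27
Number of subnets: 2 = 2^1
New prefix = 27 - 1 = 26
Supernet: 84.85.142.64/26


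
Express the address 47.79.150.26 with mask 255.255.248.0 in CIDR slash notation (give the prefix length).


Binary: 11111111.11111111.11111000.00000000
Count leading 1s
Prefix: /21


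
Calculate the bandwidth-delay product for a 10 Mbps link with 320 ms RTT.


BDP = bandwidth * RTT
= 10 Mbps * 320 ms
= 10 * 1e6 * 320 / 1000 bits
= 3200000 bits
= 400000 bytes
= 390.625 KB
BDP = 3200000 bits (400000 bytes)


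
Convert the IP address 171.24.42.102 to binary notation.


171 = 10101011
24 = 00011000
42 = 00101010
102 = 01100110
Binary: 10101011.00011000.00101010.01100110


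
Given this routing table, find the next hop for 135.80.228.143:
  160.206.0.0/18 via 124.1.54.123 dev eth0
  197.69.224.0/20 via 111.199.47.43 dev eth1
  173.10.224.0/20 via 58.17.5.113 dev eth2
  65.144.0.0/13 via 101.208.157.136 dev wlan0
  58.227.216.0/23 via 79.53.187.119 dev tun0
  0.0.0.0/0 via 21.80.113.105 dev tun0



Longest prefix match for 135.80.228.143:
  /18 160.206.0.0: no
  /20 197.69.224.0: no
  /20 173.10.224.0: no
  /13 65.144.0.0: no
  /23 58.227.216.0: no
  /0 0.0.0.0: MATCH
Selected: next-hop 21.80.113.105 via tun0 (matched /0)


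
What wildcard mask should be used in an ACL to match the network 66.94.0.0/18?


Subnet mask: 255.255.192.0
Wildcard = 255.255.255.255 - subnet mask
255 - 255 = 0
255 - 255 = 0
255 - 192 = 63
255 - 0 = 255
Wildcard: 0.0.63.255


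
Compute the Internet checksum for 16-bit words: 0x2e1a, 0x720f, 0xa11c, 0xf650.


Sum all words (with carry folding):
+ 0x2e1a = 0x2e1a
+ 0x720f = 0xa029
+ 0xa11c = 0x4146
+ 0xf650 = 0x3797
One's complement: ~0x3797
Checksum = 0xc868


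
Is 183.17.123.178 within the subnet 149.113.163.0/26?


Subnet network: 149.113.163.0
Test IP AND mask: 183.17.123.128
No, 183.17.123.178 is not in 149.113.163.0/26


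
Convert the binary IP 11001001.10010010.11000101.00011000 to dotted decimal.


11001001 = 201
10010010 = 146
11000101 = 197
00011000 = 24
IP: 201.146.197.24


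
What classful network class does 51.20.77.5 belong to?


First octet: 51
Binary: 00110011
0xxxxxxx -> Class A (1-126)
Class A, default mask 255.0.0.0 (/8)


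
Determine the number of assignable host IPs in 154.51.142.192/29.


Host bits = 32 - 29 = 3
Total addresses = 2^3 = 8
Usable = total - 2 (network and broadcast)
Usable hosts: 6


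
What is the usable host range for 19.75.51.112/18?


Network: 19.75.0.0
Broadcast: 19.75.63.255
First usable = network + 1
Last usable = broadcast - 1
Range: 19.75.0.1 to 19.75.63.254


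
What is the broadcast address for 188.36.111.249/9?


Network: 188.0.0.0/9
Host bits = 23
Set all host bits to 1:
Broadcast: 188.127.255.255


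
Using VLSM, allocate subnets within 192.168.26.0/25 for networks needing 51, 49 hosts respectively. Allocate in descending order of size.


51 hosts -> /26 (62 usable): 192.168.26.0/26
49 hosts -> /26 (62 usable): 192.168.26.64/26
Allocation: 192.168.26.0/26 (51 hosts, 62 usable); 192.168.26.64/26 (49 hosts, 62 usable)


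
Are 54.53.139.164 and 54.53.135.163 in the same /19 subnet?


Mask: 255.255.224.0
54.53.139.164 AND mask = 54.53.128.0
54.53.135.163 AND mask = 54.53.128.0
Yes, same subnet (54.53.128.0)


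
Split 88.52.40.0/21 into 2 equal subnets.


New prefix = 21 + 1 = 22
Each subnet has 1024 addresses
  88.52.40.0/22
  88.52.44.0/22
Subnets: 88.52.40.0/22, 88.52.44.0/22


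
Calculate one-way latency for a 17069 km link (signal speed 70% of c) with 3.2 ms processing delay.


Speed = 0.7 * 3e5 km/s = 210000 km/s
Propagation delay = 17069 / 210000 = 0.0813 s = 81.281 ms
Processing delay = 3.2 ms
Total one-way latency = 84.481 ms


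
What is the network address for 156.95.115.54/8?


IP:   10011100.01011111.01110011.00110110
Mask: 11111111.00000000.00000000.00000000
AND operation:
Net:  10011100.00000000.00000000.00000000
Network: 156.0.0.0/8


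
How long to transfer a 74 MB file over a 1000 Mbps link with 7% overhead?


Effective throughput = 1000 * (1 - 7/100) = 930.0 Mbps
File size in Mb = 74 * 8 = 592 Mb
Time = 592 / 930.0
Time = 0.6366 seconds


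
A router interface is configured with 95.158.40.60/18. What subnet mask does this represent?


/18 means 18 network bits, 14 host bits
Binary: 11111111111111111100000000000000
Mask: 255.255.192.0


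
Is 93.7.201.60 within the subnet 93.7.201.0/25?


Subnet network: 93.7.201.0
Test IP AND mask: 93.7.201.0
Yes, 93.7.201.60 is in 93.7.201.0/25


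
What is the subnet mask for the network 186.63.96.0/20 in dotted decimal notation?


/20 means 20 network bits, 12 host bits
Binary: 11111111111111111111000000000000
Mask: 255.255.240.0


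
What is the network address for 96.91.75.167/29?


IP:   01100000.01011011.01001011.10100111
Mask: 11111111.11111111.11111111.11111000
AND operation:
Net:  01100000.01011011.01001011.10100000
Network: 96.91.75.160/29


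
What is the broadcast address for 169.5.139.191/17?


Network: 169.5.128.0/17
Host bits = 15
Set all host bits to 1:
Broadcast: 169.5.255.255


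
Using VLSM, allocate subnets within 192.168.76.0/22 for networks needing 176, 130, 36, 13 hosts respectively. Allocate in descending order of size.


176 hosts -> /24 (254 usable): 192.168.76.0/24
130 hosts -> /24 (254 usable): 192.168.77.0/24
36 hosts -> /26 (62 usable): 192.168.78.0/26
13 hosts -> /28 (14 usable): 192.168.78.64/28
Allocation: 192.168.76.0/24 (176 hosts, 254 usable); 192.168.77.0/24 (130 hosts, 254 usable); 192.168.78.0/26 (36 hosts, 62 usable); 192.168.78.64/28 (13 hosts, 14 usable)


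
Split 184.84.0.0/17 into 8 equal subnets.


New prefix = 17 + 3 = 20
Each subnet has 4096 addresses
  184.84.0.0/20
  184.84.16.0/20
  184.84.32.0/20
  184.84.48.0/20
  184.84.64.0/20
  184.84.80.0/20
  184.84.96.0/20
  184.84.112.0/20
Subnets: 184.84.0.0/20, 184.84.16.0/20, 184.84.32.0/20, 184.84.48.0/20, 184.84.64.0/20, 184.84.80.0/20, 184.84.96.0/20, 184.84.112.0/20


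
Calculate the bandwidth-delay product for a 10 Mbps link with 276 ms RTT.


BDP = bandwidth * RTT
= 10 Mbps * 276 ms
= 10 * 1e6 * 276 / 1000 bits
= 2760000 bits
= 345000 bytes
= 336.9141 KB
BDP = 2760000 bits (345000 bytes)


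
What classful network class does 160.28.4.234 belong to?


First octet: 160
Binary: 10100000
10xxxxxx -> Class B (128-191)
Class B, default mask 255.255.0.0 (/16)


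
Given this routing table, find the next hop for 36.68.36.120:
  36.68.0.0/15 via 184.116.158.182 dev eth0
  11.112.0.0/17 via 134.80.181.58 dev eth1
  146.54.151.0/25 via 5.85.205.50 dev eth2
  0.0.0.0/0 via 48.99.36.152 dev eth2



Longest prefix match for 36.68.36.120:
  /15 36.68.0.0: MATCH
  /17 11.112.0.0: no
  /25 146.54.151.0: no
  /0 0.0.0.0: MATCH
Selected: next-hop 184.116.158.182 via eth0 (matched /15)


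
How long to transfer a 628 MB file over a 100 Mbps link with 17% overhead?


Effective throughput = 100 * (1 - 17/100) = 83 Mbps
File size in Mb = 628 * 8 = 5024 Mb
Time = 5024 / 83
Time = 60.5301 seconds


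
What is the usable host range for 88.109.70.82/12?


Network: 88.96.0.0
Broadcast: 88.111.255.255
First usable = network + 1
Last usable = broadcast - 1
Range: 88.96.0.1 to 88.111.255.254


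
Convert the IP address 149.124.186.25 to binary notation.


149 = 10010101
124 = 01111100
186 = 10111010
25 = 00011001
Binary: 10010101.01111100.10111010.00011001


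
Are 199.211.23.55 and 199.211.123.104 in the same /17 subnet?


Mask: 255.255.128.0
199.211.23.55 AND mask = 199.211.0.0
199.211.123.104 AND mask = 199.211.0.0
Yes, same subnet (199.211.0.0)


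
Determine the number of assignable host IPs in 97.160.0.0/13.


Host bits = 32 - 13 = 19
Total addresses = 2^19 = 524288
Usable = total - 2 (network and broadcast)
Usable hosts: 524286


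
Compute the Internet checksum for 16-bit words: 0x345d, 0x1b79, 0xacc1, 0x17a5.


Sum all words (with carry folding):
+ 0x345d = 0x345d
+ 0x1b79 = 0x4fd6
+ 0xacc1 = 0xfc97
+ 0x17a5 = 0x143d
One's complement: ~0x143d
Checksum = 0xebc2


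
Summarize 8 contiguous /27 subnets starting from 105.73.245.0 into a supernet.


Original prefix: /27
Number of subnets: 8 = 2^3
New prefix = 27 - 3 = 24
Supernet: 105.73.245.0/24


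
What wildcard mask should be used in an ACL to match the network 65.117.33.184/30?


Subnet mask: 255.255.255.252
Wildcard = 255.255.255.255 - subnet mask
255 - 255 = 0
255 - 255 = 0
255 - 255 = 0
255 - 252 = 3
Wildcard: 0.0.0.3


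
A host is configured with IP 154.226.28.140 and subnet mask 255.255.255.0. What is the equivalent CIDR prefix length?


Binary: 11111111.11111111.11111111.00000000
Count leading 1s
Prefix: /24


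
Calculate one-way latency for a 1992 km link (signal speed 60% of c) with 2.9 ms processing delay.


Speed = 0.6 * 3e5 km/s = 180000 km/s
Propagation delay = 1992 / 180000 = 0.0111 s = 11.0667 ms
Processing delay = 2.9 ms
Total one-way latency = 13.9667 ms


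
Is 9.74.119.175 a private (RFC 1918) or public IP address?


RFC 1918 private ranges:
  10.0.0.0/8 (10.0.0.0 - 10.255.255.255)
  172.16.0.0/12 (172.16.0.0 - 172.31.255.255)
  192.168.0.0/16 (192.168.0.0 - 192.168.255.255)
Public (not in any RFC 1918 range)


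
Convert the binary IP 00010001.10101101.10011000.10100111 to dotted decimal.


00010001 = 17
10101101 = 173
10011000 = 152
10100111 = 167
IP: 17.173.152.167


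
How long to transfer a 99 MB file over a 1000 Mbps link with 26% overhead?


Effective throughput = 1000 * (1 - 26/100) = 740 Mbps
File size in Mb = 99 * 8 = 792 Mb
Time = 792 / 740
Time = 1.0703 seconds


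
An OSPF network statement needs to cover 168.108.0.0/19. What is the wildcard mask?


Subnet mask: 255.255.224.0
Wildcard = 255.255.255.255 - subnet mask
255 - 255 = 0
255 - 255 = 0
255 - 224 = 31
255 - 0 = 255
Wildcard: 0.0.31.255


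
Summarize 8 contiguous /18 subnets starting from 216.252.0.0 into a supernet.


Original prefix: /18
Number of subnets: 8 = 2^3
New prefix = 18 - 3 = 15
Supernet: 216.252.0.0/15


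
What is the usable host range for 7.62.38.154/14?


Network: 7.60.0.0
Broadcast: 7.63.255.255
First usable = network + 1
Last usable = broadcast - 1
Range: 7.60.0.1 to 7.63.255.254


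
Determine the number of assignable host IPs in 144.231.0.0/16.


Host bits = 32 - 16 = 16
Total addresses = 2^16 = 65536
Usable = total - 2 (network and broadcast)
Usable hosts: 65534


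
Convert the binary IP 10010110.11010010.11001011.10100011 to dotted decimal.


10010110 = 150
11010010 = 210
11001011 = 203
10100011 = 163
IP: 150.210.203.163


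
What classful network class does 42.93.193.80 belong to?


First octet: 42
Binary: 00101010
0xxxxxxx -> Class A (1-126)
Class A, default mask 255.0.0.0 (/8)


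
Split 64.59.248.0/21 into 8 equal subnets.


New prefix = 21 + 3 = 24
Each subnet has 256 addresses
  64.59.248.0/24
  64.59.249.0/24
  64.59.250.0/24
  64.59.251.0/24
  64.59.252.0/24
  64.59.253.0/24
  64.59.254.0/24
  64.59.255.0/24
Subnets: 64.59.248.0/24, 64.59.249.0/24, 64.59.250.0/24, 64.59.251.0/24, 64.59.252.0/24, 64.59.253.0/24, 64.59.254.0/24, 64.59.255.0/24


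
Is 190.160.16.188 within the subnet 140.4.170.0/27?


Subnet network: 140.4.170.0
Test IP AND mask: 190.160.16.160
No, 190.160.16.188 is not in 140.4.170.0/27


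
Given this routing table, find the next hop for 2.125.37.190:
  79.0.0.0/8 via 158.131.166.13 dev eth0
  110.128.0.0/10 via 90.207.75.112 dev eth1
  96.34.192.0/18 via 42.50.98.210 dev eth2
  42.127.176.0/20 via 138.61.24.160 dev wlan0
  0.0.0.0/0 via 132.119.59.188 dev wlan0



Longest prefix match for 2.125.37.190:
  /8 79.0.0.0: no
  /10 110.128.0.0: no
  /18 96.34.192.0: no
  /20 42.127.176.0: no
  /0 0.0.0.0: MATCH
Selected: next-hop 132.119.59.188 via wlan0 (matched /0)


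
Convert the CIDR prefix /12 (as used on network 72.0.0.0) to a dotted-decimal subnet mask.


/12 means 12 network bits, 20 host bits
Binary: 11111111111100000000000000000000
Mask: 255.240.0.0


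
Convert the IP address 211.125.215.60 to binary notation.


211 = 11010011
125 = 01111101
215 = 11010111
60 = 00111100
Binary: 11010011.01111101.11010111.00111100


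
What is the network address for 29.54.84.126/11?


IP:   00011101.00110110.01010100.01111110
Mask: 11111111.11100000.00000000.00000000
AND operation:
Net:  00011101.00100000.00000000.00000000
Network: 29.32.0.0/11


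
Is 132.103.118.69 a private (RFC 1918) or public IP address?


RFC 1918 private ranges:
  10.0.0.0/8 (10.0.0.0 - 10.255.255.255)
  172.16.0.0/12 (172.16.0.0 - 172.31.255.255)
  192.168.0.0/16 (192.168.0.0 - 192.168.255.255)
Public (not in any RFC 1918 range)


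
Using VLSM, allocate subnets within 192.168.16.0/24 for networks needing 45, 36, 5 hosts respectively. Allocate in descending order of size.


45 hosts -> /26 (62 usable): 192.168.16.0/26
36 hosts -> /26 (62 usable): 192.168.16.64/26
5 hosts -> /29 (6 usable): 192.168.16.128/29
Allocation: 192.168.16.0/26 (45 hosts, 62 usable); 192.168.16.64/26 (36 hosts, 62 usable); 192.168.16.128/29 (5 hosts, 6 usable)


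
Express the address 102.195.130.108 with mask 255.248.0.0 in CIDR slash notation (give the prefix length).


Binary: 11111111.11111000.00000000.00000000
Count leading 1s
Prefix: /13


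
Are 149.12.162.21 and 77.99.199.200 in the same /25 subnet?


Mask: 255.255.255.128
149.12.162.21 AND mask = 149.12.162.0
77.99.199.200 AND mask = 77.99.199.128
No, different subnets (149.12.162.0 vs 77.99.199.128)


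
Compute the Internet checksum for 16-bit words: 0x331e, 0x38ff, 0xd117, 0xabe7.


Sum all words (with carry folding):
+ 0x331e = 0x331e
+ 0x38ff = 0x6c1d
+ 0xd117 = 0x3d35
+ 0xabe7 = 0xe91c
One's complement: ~0xe91c
Checksum = 0x16e3


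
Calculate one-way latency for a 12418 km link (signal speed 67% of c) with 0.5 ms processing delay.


Speed = 0.67 * 3e5 km/s = 201000 km/s
Propagation delay = 12418 / 201000 = 0.0618 s = 61.7811 ms
Processing delay = 0.5 ms
Total one-way latency = 62.2811 ms


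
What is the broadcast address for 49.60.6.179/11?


Network: 49.32.0.0/11
Host bits = 21
Set all host bits to 1:
Broadcast: 49.63.255.255


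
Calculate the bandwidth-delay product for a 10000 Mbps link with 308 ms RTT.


BDP = bandwidth * RTT
= 10000 Mbps * 308 ms
= 10000 * 1e6 * 308 / 1000 bits
= 3080000000 bits
= 385000000 bytes
= 375976.5625 KB
BDP = 3080000000 bits (385000000 bytes)


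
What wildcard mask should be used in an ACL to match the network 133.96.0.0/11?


Subnet mask: 255.224.0.0
Wildcard = 255.255.255.255 - subnet mask
255 - 255 = 0
255 - 224 = 31
255 - 0 = 255
255 - 0 = 255
Wildcard: 0.31.255.255


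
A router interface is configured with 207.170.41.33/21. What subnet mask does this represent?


/21 means 21 network bits, 11 host bits
Binary: 11111111111111111111100000000000
Mask: 255.255.248.0


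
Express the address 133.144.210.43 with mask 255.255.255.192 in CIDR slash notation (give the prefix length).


Binary: 11111111.11111111.11111111.11000000
Count leading 1s
Prefix: /26


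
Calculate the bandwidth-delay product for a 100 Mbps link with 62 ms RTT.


BDP = bandwidth * RTT
= 100 Mbps * 62 ms
= 100 * 1e6 * 62 / 1000 bits
= 6200000 bits
= 775000 bytes
= 756.8359 KB
BDP = 6200000 bits (775000 bytes)


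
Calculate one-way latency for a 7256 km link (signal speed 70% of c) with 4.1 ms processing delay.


Speed = 0.7 * 3e5 km/s = 210000 km/s
Propagation delay = 7256 / 210000 = 0.0346 s = 34.5524 ms
Processing delay = 4.1 ms
Total one-way latency = 38.6524 ms


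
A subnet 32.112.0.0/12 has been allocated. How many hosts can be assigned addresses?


Host bits = 32 - 12 = 20
Total addresses = 2^20 = 1048576
Usable = total - 2 (network and broadcast)
Usable hosts: 1048574


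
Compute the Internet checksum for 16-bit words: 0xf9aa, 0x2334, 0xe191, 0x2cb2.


Sum all words (with carry folding):
+ 0xf9aa = 0xf9aa
+ 0x2334 = 0x1cdf
+ 0xe191 = 0xfe70
+ 0x2cb2 = 0x2b23
One's complement: ~0x2b23
Checksum = 0xd4dc


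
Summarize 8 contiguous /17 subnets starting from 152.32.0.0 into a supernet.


Original prefix: /17
Number of subnets: 8 = 2^3
New prefix = 17 - 3 = 14
Supernet: 152.32.0.0/14


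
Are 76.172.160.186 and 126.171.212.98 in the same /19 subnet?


Mask: 255.255.224.0
76.172.160.186 AND mask = 76.172.160.0
126.171.212.98 AND mask = 126.171.192.0
No, different subnets (76.172.160.0 vs 126.171.192.0)


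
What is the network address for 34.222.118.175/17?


IP:   00100010.11011110.01110110.10101111
Mask: 11111111.11111111.10000000.00000000
AND operation:
Net:  00100010.11011110.00000000.00000000
Network: 34.222.0.0/17


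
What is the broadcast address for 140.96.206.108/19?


Network: 140.96.192.0/19
Host bits = 13
Set all host bits to 1:
Broadcast: 140.96.223.255


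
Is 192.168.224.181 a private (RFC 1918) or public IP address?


RFC 1918 private ranges:
  10.0.0.0/8 (10.0.0.0 - 10.255.255.255)
  172.16.0.0/12 (172.16.0.0 - 172.31.255.255)
  192.168.0.0/16 (192.168.0.0 - 192.168.255.255)
Private (in 192.168.0.0/16)


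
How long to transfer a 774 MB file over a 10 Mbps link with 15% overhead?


Effective throughput = 10 * (1 - 15/100) = 8.5 Mbps
File size in Mb = 774 * 8 = 6192 Mb
Time = 6192 / 8.5
Time = 728.4706 seconds


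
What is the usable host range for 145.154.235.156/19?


Network: 145.154.224.0
Broadcast: 145.154.255.255
First usable = network + 1
Last usable = broadcast - 1
Range: 145.154.224.1 to 145.154.255.254


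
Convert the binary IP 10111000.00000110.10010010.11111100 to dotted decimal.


10111000 = 184
00000110 = 6
10010010 = 146
11111100 = 252
IP: 184.6.146.252


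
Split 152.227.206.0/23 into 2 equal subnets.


New prefix = 23 + 1 = 24
Each subnet has 256 addresses
  152.227.206.0/24
  152.227.207.0/24
Subnets: 152.227.206.0/24, 152.227.207.0/24


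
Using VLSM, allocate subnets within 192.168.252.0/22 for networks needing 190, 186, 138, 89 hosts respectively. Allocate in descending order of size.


190 hosts -> /24 (254 usable): 192.168.252.0/24
186 hosts -> /24 (254 usable): 192.168.253.0/24
138 hosts -> /24 (254 usable): 192.168.254.0/24
89 hosts -> /25 (126 usable): 192.168.255.0/25
Allocation: 192.168.252.0/24 (190 hosts, 254 usable); 192.168.253.0/24 (186 hosts, 254 usable); 192.168.254.0/24 (138 hosts, 254 usable); 192.168.255.0/25 (89 hosts, 126 usable)


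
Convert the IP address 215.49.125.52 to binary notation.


215 = 11010111
49 = 00110001
125 = 01111101
52 = 00110100
Binary: 11010111.00110001.01111101.00110100


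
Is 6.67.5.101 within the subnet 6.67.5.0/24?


Subnet network: 6.67.5.0
Test IP AND mask: 6.67.5.0
Yes, 6.67.5.101 is in 6.67.5.0/24


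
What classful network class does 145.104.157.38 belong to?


First octet: 145
Binary: 10010001
10xxxxxx -> Class B (128-191)
Class B, default mask 255.255.0.0 (/16)


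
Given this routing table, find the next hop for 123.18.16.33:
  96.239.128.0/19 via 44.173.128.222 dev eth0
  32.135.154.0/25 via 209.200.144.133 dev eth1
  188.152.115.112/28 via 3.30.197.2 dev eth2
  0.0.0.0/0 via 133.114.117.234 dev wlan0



Longest prefix match for 123.18.16.33:
  /19 96.239.128.0: no
  /25 32.135.154.0: no
  /28 188.152.115.112: no
  /0 0.0.0.0: MATCH
Selected: next-hop 133.114.117.234 via wlan0 (matched /0)


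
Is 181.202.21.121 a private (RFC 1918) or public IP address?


RFC 1918 private ranges:
  10.0.0.0/8 (10.0.0.0 - 10.255.255.255)
  172.16.0.0/12 (172.16.0.0 - 172.31.255.255)
  192.168.0.0/16 (192.168.0.0 - 192.168.255.255)
Public (not in any RFC 1918 range)


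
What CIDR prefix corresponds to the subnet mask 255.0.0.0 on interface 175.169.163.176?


Binary: 11111111.00000000.00000000.00000000
Count leading 1s
Prefix: /8


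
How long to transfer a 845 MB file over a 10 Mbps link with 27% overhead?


Effective throughput = 10 * (1 - 27/100) = 7.3 Mbps
File size in Mb = 845 * 8 = 6760 Mb
Time = 6760 / 7.3
Time = 926.0274 seconds


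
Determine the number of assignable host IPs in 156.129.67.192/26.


Host bits = 32 - 26 = 6
Total addresses = 2^6 = 64
Usable = total - 2 (network and broadcast)
Usable hosts: 62


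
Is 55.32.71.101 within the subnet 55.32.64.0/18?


Subnet network: 55.32.64.0
Test IP AND mask: 55.32.64.0
Yes, 55.32.71.101 is in 55.32.64.0/18


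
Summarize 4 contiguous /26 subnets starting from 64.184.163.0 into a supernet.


Original prefix: /26
Number of subnets: 4 = 2^2
New prefix = 26 - 2 = 24
Supernet: 64.184.163.0/24


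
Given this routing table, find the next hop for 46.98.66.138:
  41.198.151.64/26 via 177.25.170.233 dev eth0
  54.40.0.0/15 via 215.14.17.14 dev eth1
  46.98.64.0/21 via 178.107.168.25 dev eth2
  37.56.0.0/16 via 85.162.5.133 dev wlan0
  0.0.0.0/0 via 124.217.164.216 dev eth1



Longest prefix match for 46.98.66.138:
  /26 41.198.151.64: no
  /15 54.40.0.0: no
  /21 46.98.64.0: MATCH
  /16 37.56.0.0: no
  /0 0.0.0.0: MATCH
Selected: next-hop 178.107.168.25 via eth2 (matched /21)


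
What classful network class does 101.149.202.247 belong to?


First octet: 101
Binary: 01100101
0xxxxxxx -> Class A (1-126)
Class A, default mask 255.0.0.0 (/8)


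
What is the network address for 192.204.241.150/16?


IP:   11000000.11001100.11110001.10010110
Mask: 11111111.11111111.00000000.00000000
AND operation:
Net:  11000000.11001100.00000000.00000000
Network: 192.204.0.0/16


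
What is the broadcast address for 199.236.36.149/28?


Network: 199.236.36.144/28
Host bits = 4
Set all host bits to 1:
Broadcast: 199.236.36.159


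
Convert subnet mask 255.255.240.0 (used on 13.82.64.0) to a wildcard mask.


Subnet mask: 255.255.240.0
Wildcard = 255.255.255.255 - subnet mask
255 - 255 = 0
255 - 255 = 0
255 - 240 = 15
255 - 0 = 255
Wildcard: 0.0.15.255


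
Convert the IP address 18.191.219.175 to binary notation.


18 = 00010010
191 = 10111111
219 = 11011011
175 = 10101111
Binary: 00010010.10111111.11011011.10101111


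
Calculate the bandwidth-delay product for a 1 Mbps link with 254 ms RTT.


BDP = bandwidth * RTT
= 1 Mbps * 254 ms
= 1 * 1e6 * 254 / 1000 bits
= 254000 bits
= 31750 bytes
= 31.0059 KB
BDP = 254000 bits (31750 bytes)


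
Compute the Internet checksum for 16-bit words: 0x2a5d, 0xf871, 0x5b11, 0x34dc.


Sum all words (with carry folding):
+ 0x2a5d = 0x2a5d
+ 0xf871 = 0x22cf
+ 0x5b11 = 0x7de0
+ 0x34dc = 0xb2bc
One's complement: ~0xb2bc
Checksum = 0x4d43


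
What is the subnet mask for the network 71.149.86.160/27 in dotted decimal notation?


/27 means 27 network bits, 5 host bits
Binary: 11111111111111111111111111100000
Mask: 255.255.255.224


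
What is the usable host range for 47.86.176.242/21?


Network: 47.86.176.0
Broadcast: 47.86.183.255
First usable = network + 1
Last usable = broadcast - 1
Range: 47.86.176.1 to 47.86.183.254


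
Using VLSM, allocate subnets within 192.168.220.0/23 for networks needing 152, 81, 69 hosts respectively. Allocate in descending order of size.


152 hosts -> /24 (254 usable): 192.168.220.0/24
81 hosts -> /25 (126 usable): 192.168.221.0/25
69 hosts -> /25 (126 usable): 192.168.221.128/25
Allocation: 192.168.220.0/24 (152 hosts, 254 usable); 192.168.221.0/25 (81 hosts, 126 usable); 192.168.221.128/25 (69 hosts, 126 usable)


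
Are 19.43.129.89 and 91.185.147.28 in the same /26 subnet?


Mask: 255.255.255.192
19.43.129.89 AND mask = 19.43.129.64
91.185.147.28 AND mask = 91.185.147.0
No, different subnets (19.43.129.64 vs 91.185.147.0)


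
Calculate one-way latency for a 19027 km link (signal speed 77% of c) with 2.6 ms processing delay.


Speed = 0.77 * 3e5 km/s = 231000 km/s
Propagation delay = 19027 / 231000 = 0.0824 s = 82.368 ms
Processing delay = 2.6 ms
Total one-way latency = 84.968 ms


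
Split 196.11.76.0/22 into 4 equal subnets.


New prefix = 22 + 2 = 24
Each subnet has 256 addresses
  196.11.76.0/24
  196.11.77.0/24
  196.11.78.0/24
  196.11.79.0/24
Subnets: 196.11.76.0/24, 196.11.77.0/24, 196.11.78.0/24, 196.11.79.0/24


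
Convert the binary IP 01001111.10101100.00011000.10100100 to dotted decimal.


01001111 = 79
10101100 = 172
00011000 = 24
10100100 = 164
IP: 79.172.24.164


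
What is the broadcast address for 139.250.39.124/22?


Network: 139.250.36.0/22
Host bits = 10
Set all host bits to 1:
Broadcast: 139.250.39.255


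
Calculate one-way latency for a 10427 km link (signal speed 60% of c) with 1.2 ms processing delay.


Speed = 0.6 * 3e5 km/s = 180000 km/s
Propagation delay = 10427 / 180000 = 0.0579 s = 57.9278 ms
Processing delay = 1.2 ms
Total one-way latency = 59.1278 ms


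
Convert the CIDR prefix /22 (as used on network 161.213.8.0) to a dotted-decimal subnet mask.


/22 means 22 network bits, 10 host bits
Binary: 11111111111111111111110000000000
Mask: 255.255.252.0


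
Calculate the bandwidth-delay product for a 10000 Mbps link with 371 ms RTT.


BDP = bandwidth * RTT
= 10000 Mbps * 371 ms
= 10000 * 1e6 * 371 / 1000 bits
= 3710000000 bits
= 463750000 bytes
= 452880.8594 KB
BDP = 3710000000 bits (463750000 bytes)


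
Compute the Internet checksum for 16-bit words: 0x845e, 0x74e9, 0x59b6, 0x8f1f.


Sum all words (with carry folding):
+ 0x845e = 0x845e
+ 0x74e9 = 0xf947
+ 0x59b6 = 0x52fe
+ 0x8f1f = 0xe21d
One's complement: ~0xe21d
Checksum = 0x1de2


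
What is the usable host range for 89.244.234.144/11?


Network: 89.224.0.0
Broadcast: 89.255.255.255
First usable = network + 1
Last usable = broadcast - 1
Range: 89.224.0.1 to 89.255.255.254


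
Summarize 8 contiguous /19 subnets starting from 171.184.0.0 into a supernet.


Original prefix: /19
Number of subnets: 8 = 2^3
New prefix = 19 - 3 = 16
Supernet: 171.184.0.0/16


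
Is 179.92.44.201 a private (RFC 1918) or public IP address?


RFC 1918 private ranges:
  10.0.0.0/8 (10.0.0.0 - 10.255.255.255)
  172.16.0.0/12 (172.16.0.0 - 172.31.255.255)
  192.168.0.0/16 (192.168.0.0 - 192.168.255.255)
Public (not in any RFC 1918 range)


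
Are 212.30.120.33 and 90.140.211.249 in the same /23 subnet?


Mask: 255.255.254.0
212.30.120.33 AND mask = 212.30.120.0
90.140.211.249 AND mask = 90.140.210.0
No, different subnets (212.30.120.0 vs 90.140.210.0)


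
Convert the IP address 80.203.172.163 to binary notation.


80 = 01010000
203 = 11001011
172 = 10101100
163 = 10100011
Binary: 01010000.11001011.10101100.10100011


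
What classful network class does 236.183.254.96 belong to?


First octet: 236
Binary: 11101100
1110xxxx -> Class D (224-239)
Class D (multicast), default mask N/A


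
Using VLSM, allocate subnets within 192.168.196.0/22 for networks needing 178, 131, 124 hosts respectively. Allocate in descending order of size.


178 hosts -> /24 (254 usable): 192.168.196.0/24
131 hosts -> /24 (254 usable): 192.168.197.0/24
124 hosts -> /25 (126 usable): 192.168.198.0/25
Allocation: 192.168.196.0/24 (178 hosts, 254 usable); 192.168.197.0/24 (131 hosts, 254 usable); 192.168.198.0/25 (124 hosts, 126 usable)


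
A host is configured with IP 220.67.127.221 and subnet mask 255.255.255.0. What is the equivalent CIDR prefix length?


Binary: 11111111.11111111.11111111.00000000
Count leading 1s
Prefix: /24


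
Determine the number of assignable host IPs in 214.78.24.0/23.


Host bits = 32 - 23 = 9
Total addresses = 2^9 = 512
Usable = total - 2 (network and broadcast)
Usable hosts: 510


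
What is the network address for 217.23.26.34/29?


IP:   11011001.00010111.00011010.00100010
Mask: 11111111.11111111.11111111.11111000
AND operation:
Net:  11011001.00010111.00011010.00100000
Network: 217.23.26.32/29


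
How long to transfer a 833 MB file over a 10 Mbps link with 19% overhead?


Effective throughput = 10 * (1 - 19/100) = 8.1 Mbps
File size in Mb = 833 * 8 = 6664 Mb
Time = 6664 / 8.1
Time = 822.716 seconds


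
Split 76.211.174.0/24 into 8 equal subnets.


New prefix = 24 + 3 = 27
Each subnet has 32 addresses
  76.211.174.0/27
  76.211.174.32/27
  76.211.174.64/27
  76.211.174.96/27
  76.211.174.128/27
  76.211.174.160/27
  76.211.174.192/27
  76.211.174.224/27
Subnets: 76.211.174.0/27, 76.211.174.32/27, 76.211.174.64/27, 76.211.174.96/27, 76.211.174.128/27, 76.211.174.160/27, 76.211.174.192/27, 76.211.174.224/27


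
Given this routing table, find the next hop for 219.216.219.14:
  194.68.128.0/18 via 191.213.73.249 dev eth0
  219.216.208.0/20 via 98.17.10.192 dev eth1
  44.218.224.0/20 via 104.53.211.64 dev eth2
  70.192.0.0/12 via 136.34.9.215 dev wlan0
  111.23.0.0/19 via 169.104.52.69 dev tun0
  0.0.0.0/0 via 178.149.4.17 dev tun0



Longest prefix match for 219.216.219.14:
  /18 194.68.128.0: no
  /20 219.216.208.0: MATCH
  /20 44.218.224.0: no
  /12 70.192.0.0: no
  /19 111.23.0.0: no
  /0 0.0.0.0: MATCH
Selected: next-hop 98.17.10.192 via eth1 (matched /20)


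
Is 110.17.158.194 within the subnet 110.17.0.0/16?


Subnet network: 110.17.0.0
Test IP AND mask: 110.17.0.0
Yes, 110.17.158.194 is in 110.17.0.0/16


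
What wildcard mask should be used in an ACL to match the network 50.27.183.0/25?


Subnet mask: 255.255.255.128
Wildcard = 255.255.255.255 - subnet mask
255 - 255 = 0
255 - 255 = 0
255 - 255 = 0
255 - 128 = 127
Wildcard: 0.0.0.127


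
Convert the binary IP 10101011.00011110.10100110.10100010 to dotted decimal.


10101011 = 171
00011110 = 30
10100110 = 166
10100010 = 162
IP: 171.30.166.162


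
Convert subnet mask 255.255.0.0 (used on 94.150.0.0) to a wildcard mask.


Subnet mask: 255.255.0.0
Wildcard = 255.255.255.255 - subnet mask
255 - 255 = 0
255 - 255 = 0
255 - 0 = 255
255 - 0 = 255
Wildcard: 0.0.255.255


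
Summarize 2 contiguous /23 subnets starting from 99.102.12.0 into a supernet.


Original prefix: /23
Number of subnets: 2 = 2^1
New prefix = 23 - 1 = 22
Supernet: 99.102.12.0/22


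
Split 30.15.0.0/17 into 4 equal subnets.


New prefix = 17 + 2 = 19
Each subnet has 8192 addresses
  30.15.0.0/19
  30.15.32.0/19
  30.15.64.0/19
  30.15.96.0/19
Subnets: 30.15.0.0/19, 30.15.32.0/19, 30.15.64.0/19, 30.15.96.0/19


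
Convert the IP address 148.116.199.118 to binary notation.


148 = 10010100
116 = 01110100
199 = 11000111
118 = 01110110
Binary: 10010100.01110100.11000111.01110110


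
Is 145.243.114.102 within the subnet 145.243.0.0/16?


Subnet network: 145.243.0.0
Test IP AND mask: 145.243.0.0
Yes, 145.243.114.102 is in 145.243.0.0/16


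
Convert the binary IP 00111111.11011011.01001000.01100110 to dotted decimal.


00111111 = 63
11011011 = 219
01001000 = 72
01100110 = 102
IP: 63.219.72.102


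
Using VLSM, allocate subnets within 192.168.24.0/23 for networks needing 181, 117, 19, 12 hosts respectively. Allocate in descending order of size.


181 hosts -> /24 (254 usable): 192.168.24.0/24
117 hosts -> /25 (126 usable): 192.168.25.0/25
19 hosts -> /27 (30 usable): 192.168.25.128/27
12 hosts -> /28 (14 usable): 192.168.25.160/28
Allocation: 192.168.24.0/24 (181 hosts, 254 usable); 192.168.25.0/25 (117 hosts, 126 usable); 192.168.25.128/27 (19 hosts, 30 usable); 192.168.25.160/28 (12 hosts, 14 usable)


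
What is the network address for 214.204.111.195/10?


IP:   11010110.11001100.01101111.11000011
Mask: 11111111.11000000.00000000.00000000
AND operation:
Net:  11010110.11000000.00000000.00000000
Network: 214.192.0.0/10


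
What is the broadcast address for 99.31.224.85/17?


Network: 99.31.128.0/17
Host bits = 15
Set all host bits to 1:
Broadcast: 99.31.255.255


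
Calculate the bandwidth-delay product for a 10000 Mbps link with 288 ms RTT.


BDP = bandwidth * RTT
= 10000 Mbps * 288 ms
= 10000 * 1e6 * 288 / 1000 bits
= 2880000000 bits
= 360000000 bytes
= 351562.5 KB
BDP = 2880000000 bits (360000000 bytes)


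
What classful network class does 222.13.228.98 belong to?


First octet: 222
Binary: 11011110
110xxxxx -> Class C (192-223)
Class C, default mask 255.255.255.0 (/24)


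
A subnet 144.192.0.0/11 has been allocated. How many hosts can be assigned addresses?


Host bits = 32 - 11 = 21
Total addresses = 2^21 = 2097152
Usable = total - 2 (network and broadcast)
Usable hosts: 2097150


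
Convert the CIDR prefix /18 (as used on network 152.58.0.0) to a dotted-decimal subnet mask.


/18 means 18 network bits, 14 host bits
Binary: 11111111111111111100000000000000
Mask: 255.255.192.0


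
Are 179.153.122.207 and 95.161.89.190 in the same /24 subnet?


Mask: 255.255.255.0
179.153.122.207 AND mask = 179.153.122.0
95.161.89.190 AND mask = 95.161.89.0
No, different subnets (179.153.122.0 vs 95.161.89.0)


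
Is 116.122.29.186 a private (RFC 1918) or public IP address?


RFC 1918 private ranges:
  10.0.0.0/8 (10.0.0.0 - 10.255.255.255)
  172.16.0.0/12 (172.16.0.0 - 172.31.255.255)
  192.168.0.0/16 (192.168.0.0 - 192.168.255.255)
Public (not in any RFC 1918 range)


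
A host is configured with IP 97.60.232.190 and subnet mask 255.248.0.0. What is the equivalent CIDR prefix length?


Binary: 11111111.11111000.00000000.00000000
Count leading 1s
Prefix: /13


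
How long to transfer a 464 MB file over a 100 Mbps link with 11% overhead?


Effective throughput = 100 * (1 - 11/100) = 89 Mbps
File size in Mb = 464 * 8 = 3712 Mb
Time = 3712 / 89
Time = 41.7079 seconds


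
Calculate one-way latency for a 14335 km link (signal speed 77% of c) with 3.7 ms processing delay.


Speed = 0.77 * 3e5 km/s = 231000 km/s
Propagation delay = 14335 / 231000 = 0.0621 s = 62.0563 ms
Processing delay = 3.7 ms
Total one-way latency = 65.7563 ms


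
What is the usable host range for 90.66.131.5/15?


Network: 90.66.0.0
Broadcast: 90.67.255.255
First usable = network + 1
Last usable = broadcast - 1
Range: 90.66.0.1 to 90.67.255.254


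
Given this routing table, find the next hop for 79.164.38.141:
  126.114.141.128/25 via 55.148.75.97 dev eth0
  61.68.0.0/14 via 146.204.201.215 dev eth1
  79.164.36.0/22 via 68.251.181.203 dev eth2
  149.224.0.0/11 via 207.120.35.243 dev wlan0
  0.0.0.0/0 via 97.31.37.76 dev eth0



Longest prefix match for 79.164.38.141:
  /25 126.114.141.128: no
  /14 61.68.0.0: no
  /22 79.164.36.0: MATCH
  /11 149.224.0.0: no
  /0 0.0.0.0: MATCH
Selected: next-hop 68.251.181.203 via eth2 (matched /22)


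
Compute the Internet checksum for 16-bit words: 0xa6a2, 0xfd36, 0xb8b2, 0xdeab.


Sum all words (with carry folding):
+ 0xa6a2 = 0xa6a2
+ 0xfd36 = 0xa3d9
+ 0xb8b2 = 0x5c8c
+ 0xdeab = 0x3b38
One's complement: ~0x3b38
Checksum = 0xc4c7


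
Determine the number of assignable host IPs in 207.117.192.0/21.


Host bits = 32 - 21 = 11
Total addresses = 2^11 = 2048
Usable = total - 2 (network and broadcast)
Usable hosts: 2046


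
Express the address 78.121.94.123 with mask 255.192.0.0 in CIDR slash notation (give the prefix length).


Binary: 11111111.11000000.00000000.00000000
Count leading 1s
Prefix: /10


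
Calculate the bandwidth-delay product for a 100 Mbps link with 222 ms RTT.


BDP = bandwidth * RTT
= 100 Mbps * 222 ms
= 100 * 1e6 * 222 / 1000 bits
= 22200000 bits
= 2775000 bytes
= 2709.9609 KB
BDP = 22200000 bits (2775000 bytes)


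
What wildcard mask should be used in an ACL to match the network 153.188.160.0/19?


Subnet mask: 255.255.224.0
Wildcard = 255.255.255.255 - subnet mask
255 - 255 = 0
255 - 255 = 0
255 - 224 = 31
255 - 0 = 255
Wildcard: 0.0.31.255


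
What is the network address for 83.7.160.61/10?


IP:   01010011.00000111.10100000.00111101
Mask: 11111111.11000000.00000000.00000000
AND operation:
Net:  01010011.00000000.00000000.00000000
Network: 83.0.0.0/10


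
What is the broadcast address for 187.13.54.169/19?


Network: 187.13.32.0/19
Host bits = 13
Set all host bits to 1:
Broadcast: 187.13.63.255


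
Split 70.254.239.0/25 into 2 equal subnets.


New prefix = 25 + 1 = 26
Each subnet has 64 addresses
  70.254.239.0/26
  70.254.239.64/26
Subnets: 70.254.239.0/26, 70.254.239.64/26


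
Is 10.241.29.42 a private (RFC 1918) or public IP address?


RFC 1918 private ranges:
  10.0.0.0/8 (10.0.0.0 - 10.255.255.255)
  172.16.0.0/12 (172.16.0.0 - 172.31.255.255)
  192.168.0.0/16 (192.168.0.0 - 192.168.255.255)
Private (in 10.0.0.0/8)


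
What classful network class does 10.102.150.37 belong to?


First octet: 10
Binary: 00001010
0xxxxxxx -> Class A (1-126)
Class A, default mask 255.0.0.0 (/8)
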